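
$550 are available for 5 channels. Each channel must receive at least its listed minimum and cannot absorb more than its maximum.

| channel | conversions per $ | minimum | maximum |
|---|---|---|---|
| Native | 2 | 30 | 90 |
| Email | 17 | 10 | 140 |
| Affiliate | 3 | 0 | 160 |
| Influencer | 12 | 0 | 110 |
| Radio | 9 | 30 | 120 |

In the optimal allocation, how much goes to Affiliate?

Meeting every minimum uses 30+10+0+0+30 = 70 $, leaving 480.
Highest conversions per $ first: Email 17 > Influencer 12 > Radio 9 > Affiliate 3 > Native 2.
Email takes 130 more to reach its cap of 140 — 350 left.
Influencer takes 110 more to reach its cap of 110 — 240 left.
Radio takes 90 more to reach its cap of 120 — 150 left.
Affiliate: +150 (room for 160) → 150. Pool exhausted.

150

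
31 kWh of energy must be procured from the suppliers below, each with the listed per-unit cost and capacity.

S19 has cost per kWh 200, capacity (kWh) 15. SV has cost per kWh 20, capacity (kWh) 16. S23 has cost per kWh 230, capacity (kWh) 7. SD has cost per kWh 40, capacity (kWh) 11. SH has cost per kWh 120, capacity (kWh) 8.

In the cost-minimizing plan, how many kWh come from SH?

4

Cheapest first:
Take 16 from SV at 20 → need 15 more.
SD at 40: take all 11 kWh → 4 still needed.
SH at 120: take 4 of its 8 → requirement met.
S19, S23: unused.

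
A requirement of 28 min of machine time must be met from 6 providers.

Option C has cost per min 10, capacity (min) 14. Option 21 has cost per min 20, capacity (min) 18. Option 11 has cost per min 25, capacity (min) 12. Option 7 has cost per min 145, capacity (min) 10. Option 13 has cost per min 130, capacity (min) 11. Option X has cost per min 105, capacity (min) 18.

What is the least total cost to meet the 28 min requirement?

420

Cheapest first:
Option C at 10: take all 14 min — 14 still needed.
Option 21 at 20: take 14 of its 18 — requirement met.
Option 11, Option X, Option 13, Option 7: unused.
Cost = 14×10 + 14×20 = 420.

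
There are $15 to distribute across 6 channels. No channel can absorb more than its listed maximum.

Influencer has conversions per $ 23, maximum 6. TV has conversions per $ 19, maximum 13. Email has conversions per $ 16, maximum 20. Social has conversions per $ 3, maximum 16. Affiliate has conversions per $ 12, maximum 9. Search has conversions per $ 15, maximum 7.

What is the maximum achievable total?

309

Highest conversions per $ first: Influencer 23 > TV 19 > Email 16 > Search 15 > Affiliate 12 > Social 3.
Give Influencer 6 to hit its cap of 6 ; 9 left.
TV: +9 (room for 13) → 9. Pool exhausted.
Total = 23×6 + 19×9 = 309.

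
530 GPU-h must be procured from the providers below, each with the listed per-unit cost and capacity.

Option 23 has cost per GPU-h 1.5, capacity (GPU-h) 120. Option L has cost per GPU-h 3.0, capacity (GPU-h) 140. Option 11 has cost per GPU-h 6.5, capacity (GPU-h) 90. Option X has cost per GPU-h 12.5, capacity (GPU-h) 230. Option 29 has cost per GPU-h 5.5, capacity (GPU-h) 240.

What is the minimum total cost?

Use providers in increasing cost order.
Take 120 from Option 23 at 1.5 → need 410 more.
Option L at 3.0: take all 140 GPU-h → 270 still needed.
Option 29 at 5.5: take all 240 GPU-h → 30 still needed.
Option 11 (6.5): take the remaining 30 → done.
Option X: unused.
Cost = 120×1.5 + 140×3.0 + 240×5.5 + 30×6.5 = 2115.

2115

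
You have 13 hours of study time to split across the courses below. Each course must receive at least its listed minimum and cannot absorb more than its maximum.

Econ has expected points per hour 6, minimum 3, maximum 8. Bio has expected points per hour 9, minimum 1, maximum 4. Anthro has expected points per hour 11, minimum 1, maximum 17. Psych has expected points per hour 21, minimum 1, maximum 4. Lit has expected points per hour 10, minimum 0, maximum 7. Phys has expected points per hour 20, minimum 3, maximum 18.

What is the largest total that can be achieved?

202

Meeting every minimum uses 3+1+1+1+0+3 = 9 hours, leaving 4.
Rank by expected points per hour: Psych 21 > Phys 20 > Anthro 11 > Lit 10 > Bio 9 > Econ 6.
Psych: +3 to 4 (cap) ; 1 left.
Phys has room for 15 more but only 1 remain, so it gets 4.
Total = 6×3 + 9×1 + 11×1 + 21×4 + 20×4 = 202.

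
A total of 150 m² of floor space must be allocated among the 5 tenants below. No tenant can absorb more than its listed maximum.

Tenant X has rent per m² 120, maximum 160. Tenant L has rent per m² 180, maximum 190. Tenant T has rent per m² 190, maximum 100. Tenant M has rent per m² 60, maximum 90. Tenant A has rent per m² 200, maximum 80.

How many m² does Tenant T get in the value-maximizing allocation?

Highest rent per m² first: Tenant A 200 > Tenant T 190 > Tenant L 180 > Tenant X 120 > Tenant M 60.
Tenant A takes 80 to reach its cap of 80 — 70 left.
Tenant T: +70 (room for 100) → 70. Pool exhausted.

70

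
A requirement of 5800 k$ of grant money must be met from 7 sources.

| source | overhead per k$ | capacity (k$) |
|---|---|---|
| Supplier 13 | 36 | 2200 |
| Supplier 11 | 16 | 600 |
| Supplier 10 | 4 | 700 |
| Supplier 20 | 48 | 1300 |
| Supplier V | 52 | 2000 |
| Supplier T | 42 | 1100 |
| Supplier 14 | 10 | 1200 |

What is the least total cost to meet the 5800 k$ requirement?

149800

Fill from the cheapest source first.
Supplier 10 at 4: take all 700 k$ — 5100 still needed.
Supplier 14 (10): use full 1200 — 3900 k$ to go.
Supplier 11 at 16: take all 600 k$ — 3300 still needed.
Supplier 13 at 36: take all 2200 k$ — 1100 still needed.
Take 1100 from Supplier T at 42 — need 0 more.
Supplier 20, Supplier V: unused.
Cost = 700×4 + 1200×10 + 600×16 + 2200×36 + 1100×42 = 149800.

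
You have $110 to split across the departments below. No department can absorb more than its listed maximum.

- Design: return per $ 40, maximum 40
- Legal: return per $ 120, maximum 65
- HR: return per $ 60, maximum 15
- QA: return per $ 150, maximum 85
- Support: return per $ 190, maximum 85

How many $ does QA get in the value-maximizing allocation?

Highest return per $ first: Support 190 > QA 150 > Legal 120 > HR 60 > Design 40.
Support: +85 to 85 (cap) → 25 left.
QA: +25 (room for 85) → 25. Pool exhausted.

25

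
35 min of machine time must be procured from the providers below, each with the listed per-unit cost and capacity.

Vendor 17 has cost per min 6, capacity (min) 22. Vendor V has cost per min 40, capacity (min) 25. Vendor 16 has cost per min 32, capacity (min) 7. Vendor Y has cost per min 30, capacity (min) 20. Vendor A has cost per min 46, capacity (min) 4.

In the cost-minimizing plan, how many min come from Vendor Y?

13

Use providers in increasing cost order.
Vendor 17 (6): use full 22 — 13 min to go.
Take 13 from Vendor Y at 30 to finish.
Vendor 16, Vendor V, Vendor A: unused.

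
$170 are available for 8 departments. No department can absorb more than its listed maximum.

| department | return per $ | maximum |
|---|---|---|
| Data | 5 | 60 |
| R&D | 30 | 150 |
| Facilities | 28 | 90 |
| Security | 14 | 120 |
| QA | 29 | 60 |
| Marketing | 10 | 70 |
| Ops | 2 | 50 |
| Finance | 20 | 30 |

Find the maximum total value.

Highest return per $ first: R&D 30 > QA 29 > Facilities 28 > Finance 20 > Security 14 > Marketing 10 > Data 5 > Ops 2.
Give R&D 150 to hit its cap of 150 — 20 left.
Only 20 left; QA takes them to reach 20.
Total = 30×150 + 29×20 = 5080.

5080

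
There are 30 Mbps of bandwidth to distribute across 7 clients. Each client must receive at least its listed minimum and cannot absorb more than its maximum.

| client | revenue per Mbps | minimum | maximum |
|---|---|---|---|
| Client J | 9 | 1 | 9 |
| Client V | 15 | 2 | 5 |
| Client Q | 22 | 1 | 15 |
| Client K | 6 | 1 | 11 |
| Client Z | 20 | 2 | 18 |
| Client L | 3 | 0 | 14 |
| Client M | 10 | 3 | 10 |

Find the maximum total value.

Meeting every minimum uses 1+2+1+1+2+0+3 = 10 Mbps, leaving 20.
Rank by revenue per Mbps: Client Q 22 > Client Z 20 > Client V 15 > Client M 10 > Client J 9 > Client K 6 > Client L 3.
Give Client Q 14 more to hit its cap of 15 ; 6 left.
Client Z: +6 (room for 16) → 8. Pool exhausted.
Total = 9×1 + 15×2 + 22×15 + 6×1 + 20×8 + 10×3 = 565.

565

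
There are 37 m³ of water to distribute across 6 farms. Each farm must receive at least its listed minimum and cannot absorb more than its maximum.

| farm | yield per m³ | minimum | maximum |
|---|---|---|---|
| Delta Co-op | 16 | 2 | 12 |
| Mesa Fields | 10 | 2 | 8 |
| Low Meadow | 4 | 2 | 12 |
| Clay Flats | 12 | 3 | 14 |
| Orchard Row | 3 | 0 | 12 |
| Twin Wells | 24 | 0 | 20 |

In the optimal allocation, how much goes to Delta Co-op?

Meeting every minimum uses 2+2+2+3+0+0 = 9 m³, leaving 28.
Rank by yield per m³: Twin Wells 24 > Delta Co-op 16 > Clay Flats 12 > Mesa Fields 10 > Low Meadow 4 > Orchard Row 3.
Give Twin Wells 20 more to hit its cap of 20 — 8 left.
Delta Co-op: +8 (room for 10) → 10. Pool exhausted.

10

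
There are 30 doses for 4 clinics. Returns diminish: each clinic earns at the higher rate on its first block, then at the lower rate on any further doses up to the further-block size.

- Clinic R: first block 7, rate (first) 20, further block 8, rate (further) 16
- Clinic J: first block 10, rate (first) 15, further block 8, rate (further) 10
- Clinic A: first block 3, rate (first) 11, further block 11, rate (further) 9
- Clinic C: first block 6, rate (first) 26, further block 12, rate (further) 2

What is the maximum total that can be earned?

Order all 8 blocks by rate: Clinic C/first 26 > Clinic R/first 20 > Clinic R/second 16 > Clinic J/first 15 > Clinic A/first 11 > Clinic J/second 10 > Clinic A/second 9 > Clinic C/second 2.
Fill Clinic C first block (6 at 26) — 24 left.
Clinic R/first (20): +7 — 17 left.
Fill Clinic R second block (8 at 16) — 9 left.
Clinic J/first: +9 of 10 at 15; pool empty.
Total = 26×6 + 20×7 + 16×8 + 15×9 = 559.

559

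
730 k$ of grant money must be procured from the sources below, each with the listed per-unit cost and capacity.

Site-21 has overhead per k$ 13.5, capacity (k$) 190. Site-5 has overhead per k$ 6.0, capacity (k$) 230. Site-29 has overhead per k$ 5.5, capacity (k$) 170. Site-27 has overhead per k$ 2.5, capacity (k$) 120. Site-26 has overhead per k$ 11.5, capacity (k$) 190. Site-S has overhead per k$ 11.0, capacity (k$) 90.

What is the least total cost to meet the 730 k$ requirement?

Fill from the cheapest source first.
Site-27 (2.5): use full 120 → 610 k$ to go.
Take 170 from Site-29 at 5.5 → need 440 more.
Site-5 at 6.0: take all 230 k$ → 210 still needed.
Take 90 from Site-S at 11.0 → need 120 more.
Site-26 (11.5): take the remaining 120 → done.
Site-21: unused.
Cost = 120×2.5 + 170×5.5 + 230×6.0 + 90×11.0 + 120×11.5 = 4985.

4985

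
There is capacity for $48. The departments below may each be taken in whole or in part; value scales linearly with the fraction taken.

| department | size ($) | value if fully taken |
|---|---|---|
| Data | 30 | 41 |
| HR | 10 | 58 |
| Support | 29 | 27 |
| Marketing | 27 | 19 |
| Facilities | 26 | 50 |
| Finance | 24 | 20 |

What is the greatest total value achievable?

Sort by value density: HR 58/10≈5.8, Facilities 50/26≈1.92, Data 41/30≈1.37, Support 27/29≈0.931, Finance 20/24≈0.833, Marketing 19/27≈0.704.
Take all of HR (10 $, value 58) → 38 $ left.
Facilities: take in full, 26 $ for value 50 → 12 left.
Fill the last 12 $ with part of Data: 12/30 of it earns 16.4.
Total value = 124.4.

124.4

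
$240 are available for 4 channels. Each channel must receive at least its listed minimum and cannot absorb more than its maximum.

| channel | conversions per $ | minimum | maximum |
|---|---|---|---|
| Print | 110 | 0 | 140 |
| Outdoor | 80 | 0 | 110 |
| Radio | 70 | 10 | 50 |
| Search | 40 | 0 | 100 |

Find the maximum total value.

Meeting every minimum uses 0+0+10+0 = 10 $, leaving 230.
Order the channels by conversions per $: Print 110 > Outdoor 80 > Radio 70 > Search 40.
Give Print 140 more to hit its cap of 140 ; 90 left.
Outdoor has room for 110 more but only 90 remain, so it gets 90.
Total = 110×140 + 80×90 + 70×10 = 23300.

23300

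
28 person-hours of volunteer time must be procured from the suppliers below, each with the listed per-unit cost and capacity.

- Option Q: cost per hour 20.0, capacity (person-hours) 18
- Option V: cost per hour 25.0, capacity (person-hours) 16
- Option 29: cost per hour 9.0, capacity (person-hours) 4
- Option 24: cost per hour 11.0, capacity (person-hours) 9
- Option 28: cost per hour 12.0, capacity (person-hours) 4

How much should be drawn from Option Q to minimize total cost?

11

Cheapest first:
Take 4 from Option 29 at 9.0 — need 24 more.
Option 24 at 11.0: take all 9 person-hours — 15 still needed.
Option 28 (12.0): use full 4 — 11 person-hours to go.
Option Q (20.0): take the remaining 11 — done.
Option V: unused.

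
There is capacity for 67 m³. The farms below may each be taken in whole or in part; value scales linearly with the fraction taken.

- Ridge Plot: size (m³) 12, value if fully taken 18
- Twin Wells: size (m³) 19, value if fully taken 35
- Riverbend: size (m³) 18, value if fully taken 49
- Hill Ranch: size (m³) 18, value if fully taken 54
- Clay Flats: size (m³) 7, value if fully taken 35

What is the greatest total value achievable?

180.5

Sort by value density: Clay Flats 35/7≈5, Hill Ranch 54/18≈3, Riverbend 49/18≈2.72, Twin Wells 35/19≈1.84, Ridge Plot 18/12≈1.5.
Take all of Clay Flats (7 m³, value 35) ; 60 m³ left.
Take all of Hill Ranch (18 m³, value 54) ; 42 m³ left.
Riverbend: take in full, 18 m³ for value 49 ; 24 left.
Take all of Twin Wells (19 m³, value 35) ; 5 m³ left.
5 m³ left: a 5/12 share of Ridge Plot gives 18×5/12 = 7.5.
Total value = 180.5.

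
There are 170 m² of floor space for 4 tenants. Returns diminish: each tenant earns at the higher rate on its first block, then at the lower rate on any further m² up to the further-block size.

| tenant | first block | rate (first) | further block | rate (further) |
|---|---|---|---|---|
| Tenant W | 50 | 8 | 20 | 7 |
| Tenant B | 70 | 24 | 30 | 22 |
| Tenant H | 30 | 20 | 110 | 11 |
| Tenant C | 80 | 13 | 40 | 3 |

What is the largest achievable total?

3460

Treat each block as its own option and order by rate: Tenant B/tier1 24 > Tenant B/tier2 22 > Tenant H/tier1 20 > Tenant C/tier1 13 > Tenant H/tier2 11 > Tenant W/tier1 8 > Tenant W/tier2 7 > Tenant C/tier2 3.
Tenant B tier1 at 24: fill all 70 → 100 left.
Tenant B tier2 at 22: fill all 30 → 70 left.
Tenant H tier1 at 20: fill all 30 → 40 left.
40 remain; put them into Tenant C tier1 at 13.
Total = 24×70 + 22×30 + 20×30 + 13×40 = 3460.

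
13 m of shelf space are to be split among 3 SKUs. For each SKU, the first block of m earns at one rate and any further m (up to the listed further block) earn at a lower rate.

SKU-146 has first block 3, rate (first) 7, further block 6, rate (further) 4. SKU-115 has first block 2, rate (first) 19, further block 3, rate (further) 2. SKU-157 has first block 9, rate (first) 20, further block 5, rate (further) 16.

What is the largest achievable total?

250

Rank every tier by rate: SKU-157/tier1 20 > SKU-115/tier1 19 > SKU-157/tier2 16 > SKU-146/tier1 7 > SKU-146/tier2 4 > SKU-115/tier2 2.
SKU-157/tier1 (20): +9 → 4 left.
SKU-115 tier1 at 19: fill all 2 → 2 left.
2 remain; put them into SKU-157 tier2 at 16.
Total = 20×9 + 19×2 + 16×2 = 250.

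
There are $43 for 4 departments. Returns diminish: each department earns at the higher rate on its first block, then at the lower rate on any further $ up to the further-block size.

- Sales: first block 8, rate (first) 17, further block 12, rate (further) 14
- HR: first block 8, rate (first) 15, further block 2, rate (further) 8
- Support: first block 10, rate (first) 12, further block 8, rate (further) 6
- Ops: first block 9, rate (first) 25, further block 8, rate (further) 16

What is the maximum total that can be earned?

Order all 8 blocks by rate: Ops/T1 25 > Sales/T1 17 > Ops/T2 16 > HR/T1 15 > Sales/T2 14 > Support/T1 12 > HR/T2 8 > Support/T2 6.
Ops T1 at 25: fill all 9 → 34 left.
Sales/T1 (17): +8 → 26 left.
Fill Ops T2 block (8 at 16) → 18 left.
Fill HR T1 block (8 at 15) → 10 left.
Sales T2 at 14: only 10 left, fill 10.
Total = 25×9 + 17×8 + 16×8 + 15×8 + 14×10 = 749.

749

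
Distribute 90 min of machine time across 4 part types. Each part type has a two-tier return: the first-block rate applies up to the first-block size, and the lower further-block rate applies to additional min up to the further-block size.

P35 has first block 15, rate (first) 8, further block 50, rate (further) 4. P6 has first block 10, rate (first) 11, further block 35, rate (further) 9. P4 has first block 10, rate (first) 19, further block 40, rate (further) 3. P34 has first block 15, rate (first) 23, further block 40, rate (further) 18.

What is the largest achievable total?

Treat each block as its own option and order by rate: P34/tier1 23 > P4/tier1 19 > P34/tier2 18 > P6/tier1 11 > P6/tier2 9 > P35/tier1 8 > P35/tier2 4 > P4/tier2 3.
P34 tier1 at 23: fill all 15 ; 75 left.
P4 tier1 at 19: fill all 10 ; 65 left.
Fill P34 tier2 block (40 at 18) ; 25 left.
Fill P6 tier1 block (10 at 11) ; 15 left.
P6 tier2 at 9: only 15 left, fill 15.
Total = 23×15 + 19×10 + 18×40 + 11×10 + 9×15 = 1500.

1500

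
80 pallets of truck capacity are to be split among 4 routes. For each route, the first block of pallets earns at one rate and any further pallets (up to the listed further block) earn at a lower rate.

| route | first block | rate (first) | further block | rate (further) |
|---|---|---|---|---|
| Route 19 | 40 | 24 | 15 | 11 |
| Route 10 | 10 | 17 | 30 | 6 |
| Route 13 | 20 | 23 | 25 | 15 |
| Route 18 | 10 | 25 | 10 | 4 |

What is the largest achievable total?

1840

Rank every tier by rate: Route 18/T1 25 > Route 19/T1 24 > Route 13/T1 23 > Route 10/T1 17 > Route 13/T2 15 > Route 19/T2 11 > Route 10/T2 6 > Route 18/T2 4.
Route 18/T1 (25): +10 — 70 left.
Fill Route 19 T1 block (40 at 24) — 30 left.
Fill Route 13 T1 block (20 at 23) — 10 left.
Route 10 T1 at 17: fill all 10 — 0 left.
Total = 25×10 + 24×40 + 23×20 + 17×10 = 1840.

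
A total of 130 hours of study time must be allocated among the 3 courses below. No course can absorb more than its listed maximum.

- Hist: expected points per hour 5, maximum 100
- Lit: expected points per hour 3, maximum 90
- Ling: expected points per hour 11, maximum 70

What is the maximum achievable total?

1070

Order the courses by expected points per hour: Ling 11 > Hist 5 > Lit 3.
Ling: +70 to 70 (cap) ; 60 left.
Hist: +60 (room for 100) → 60. Pool exhausted.
Total = 5×60 + 11×70 = 1070.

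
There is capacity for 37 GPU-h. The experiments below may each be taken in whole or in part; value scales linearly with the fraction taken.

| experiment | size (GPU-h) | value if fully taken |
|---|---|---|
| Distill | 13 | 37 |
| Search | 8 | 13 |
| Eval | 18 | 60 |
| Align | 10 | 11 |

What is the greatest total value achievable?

Best value per unit of size first: Eval 60/18≈3.33, Distill 37/13≈2.85, Search 13/8≈1.62, Align 11/10≈1.1.
Take all of Eval (18 GPU-h, value 60) → 19 GPU-h left.
Distill: take in full, 13 GPU-h for value 37 → 6 left.
Only 6 GPU-h remain; take 6/8 of Search for value 13×6/8 = 9.75.
Total value = 106.75.

106.75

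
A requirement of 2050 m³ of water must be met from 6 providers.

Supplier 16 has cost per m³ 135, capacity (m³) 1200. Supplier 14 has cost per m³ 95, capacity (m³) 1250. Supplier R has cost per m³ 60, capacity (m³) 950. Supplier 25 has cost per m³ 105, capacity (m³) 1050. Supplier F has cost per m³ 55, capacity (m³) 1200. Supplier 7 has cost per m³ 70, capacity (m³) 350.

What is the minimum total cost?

117000

Use providers in increasing cost order.
Supplier F at 55: take all 1200 m³ ; 850 still needed.
Supplier R at 60: take 850 of its 950 ; requirement met.
Supplier 7, Supplier 14, Supplier 25, Supplier 16: unused.
Cost = 1200×55 + 850×60 = 117000.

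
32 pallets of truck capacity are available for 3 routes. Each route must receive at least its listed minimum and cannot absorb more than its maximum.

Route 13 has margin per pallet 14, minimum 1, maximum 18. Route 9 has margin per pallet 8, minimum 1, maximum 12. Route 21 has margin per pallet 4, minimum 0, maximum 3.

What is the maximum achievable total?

356

Meeting every minimum uses 1+1+0 = 2 pallets, leaving 30.
Order the routes by margin per pallet: Route 13 14 > Route 9 8 > Route 21 4.
Route 13 takes 17 more to reach its cap of 18 — 13 left.
Route 9 takes 11 more to reach its cap of 12 — 2 left.
Route 21 has room for 3 more but only 2 remain, so it gets 2.
Total = 14×18 + 8×12 + 4×2 = 356.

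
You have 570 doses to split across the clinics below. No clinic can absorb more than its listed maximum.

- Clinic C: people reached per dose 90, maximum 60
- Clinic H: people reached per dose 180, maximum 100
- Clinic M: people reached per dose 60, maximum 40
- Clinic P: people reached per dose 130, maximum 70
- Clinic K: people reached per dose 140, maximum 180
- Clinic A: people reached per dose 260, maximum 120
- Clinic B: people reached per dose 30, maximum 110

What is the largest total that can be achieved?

Highest people reached per dose first: Clinic A 260 > Clinic H 180 > Clinic K 140 > Clinic P 130 > Clinic C 90 > Clinic M 60 > Clinic B 30.
Give Clinic A 120 to hit its cap of 120 → 450 left.
Clinic H: +100 to 100 (cap) → 350 left.
Clinic K: +180 to 180 (cap) → 170 left.
Clinic P: +70 to 70 (cap) → 100 left.
Clinic C takes 60 to reach its cap of 60 → 40 left.
Clinic M: +40 to 40 (cap) → 0 left.
Total = 90×60 + 180×100 + 60×40 + 130×70 + 140×180 + 260×120 = 91300.

91300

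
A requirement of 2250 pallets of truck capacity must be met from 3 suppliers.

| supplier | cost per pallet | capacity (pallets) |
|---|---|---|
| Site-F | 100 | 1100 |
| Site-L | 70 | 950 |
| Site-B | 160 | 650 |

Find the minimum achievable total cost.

208500

Cheapest first:
Site-L (70): use full 950 ; 1300 pallets to go.
Take 1100 from Site-F at 100 ; need 200 more.
Site-B at 160: take 200 of its 650 ; requirement met.
Cost = 950×70 + 1100×100 + 200×160 = 208500.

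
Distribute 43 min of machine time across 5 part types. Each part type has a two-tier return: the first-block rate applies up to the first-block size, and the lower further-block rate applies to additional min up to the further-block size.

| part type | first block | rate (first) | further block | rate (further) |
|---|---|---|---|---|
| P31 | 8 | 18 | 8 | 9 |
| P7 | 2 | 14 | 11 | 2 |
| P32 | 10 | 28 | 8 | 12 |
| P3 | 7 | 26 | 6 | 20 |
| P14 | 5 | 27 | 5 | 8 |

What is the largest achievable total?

949

Rank every tier by rate: P32/tier1 28 > P14/tier1 27 > P3/tier1 26 > P3/tier2 20 > P31/tier1 18 > P7/tier1 14 > P32/tier2 12 > P31/tier2 9 > P14/tier2 8 > P7/tier2 2.
P32/tier1 (28): +10 — 33 left.
Fill P14 tier1 block (5 at 27) — 28 left.
P3 tier1 at 26: fill all 7 — 21 left.
P3 tier2 at 20: fill all 6 — 15 left.
P31/tier1 (18): +8 — 7 left.
P7/tier1 (14): +2 — 5 left.
P32/tier2: +5 of 8 at 12; pool empty.
Total = 28×10 + 27×5 + 26×7 + 20×6 + 18×8 + 14×2 + 12×5 = 949.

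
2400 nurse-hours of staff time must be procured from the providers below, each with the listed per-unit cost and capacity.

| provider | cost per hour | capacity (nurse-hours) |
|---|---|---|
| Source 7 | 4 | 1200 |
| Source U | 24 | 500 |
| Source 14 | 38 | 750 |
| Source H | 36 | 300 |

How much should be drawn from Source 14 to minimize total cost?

400

Fill from the cheapest provider first.
Take 1200 from Source 7 at 4 ; need 1200 more.
Source U (24): use full 500 ; 700 nurse-hours to go.
Source H (36): use full 300 ; 400 nurse-hours to go.
Source 14 at 38: take 400 of its 750 ; requirement met.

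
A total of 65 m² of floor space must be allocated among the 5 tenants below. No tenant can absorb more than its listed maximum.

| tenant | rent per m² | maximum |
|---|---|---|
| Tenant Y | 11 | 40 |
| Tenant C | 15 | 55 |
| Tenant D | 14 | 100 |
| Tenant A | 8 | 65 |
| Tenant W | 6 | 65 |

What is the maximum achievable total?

965

Rank by rent per m²: Tenant C 15 > Tenant D 14 > Tenant Y 11 > Tenant A 8 > Tenant W 6.
Give Tenant C 55 to hit its cap of 55 → 10 left.
Tenant D: +10 (room for 100) → 10. Pool exhausted.
Total = 15×55 + 14×10 = 965.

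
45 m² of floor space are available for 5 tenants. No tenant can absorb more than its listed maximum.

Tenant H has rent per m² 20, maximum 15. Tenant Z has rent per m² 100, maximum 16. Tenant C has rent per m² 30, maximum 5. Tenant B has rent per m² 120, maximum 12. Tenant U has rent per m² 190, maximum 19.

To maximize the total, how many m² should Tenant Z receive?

Highest rent per m² first: Tenant U 190 > Tenant B 120 > Tenant Z 100 > Tenant C 30 > Tenant H 20.
Give Tenant U 19 to hit its cap of 19 → 26 left.
Tenant B takes 12 to reach its cap of 12 → 14 left.
Tenant Z: +14 (room for 16) → 14. Pool exhausted.

14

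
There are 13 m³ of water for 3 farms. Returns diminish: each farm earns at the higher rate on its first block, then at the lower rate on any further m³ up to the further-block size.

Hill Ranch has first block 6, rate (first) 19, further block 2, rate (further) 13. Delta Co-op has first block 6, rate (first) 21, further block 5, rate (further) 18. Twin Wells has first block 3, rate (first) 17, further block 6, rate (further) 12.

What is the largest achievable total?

Treat each block as its own option and order by rate: Delta Co-op/first 21 > Hill Ranch/first 19 > Delta Co-op/second 18 > Twin Wells/first 17 > Hill Ranch/second 13 > Twin Wells/second 12.
Fill Delta Co-op first block (6 at 21) — 7 left.
Fill Hill Ranch first block (6 at 19) — 1 left.
Delta Co-op/second: +1 of 5 at 18; pool empty.
Total = 21×6 + 19×6 + 18×1 = 258.

258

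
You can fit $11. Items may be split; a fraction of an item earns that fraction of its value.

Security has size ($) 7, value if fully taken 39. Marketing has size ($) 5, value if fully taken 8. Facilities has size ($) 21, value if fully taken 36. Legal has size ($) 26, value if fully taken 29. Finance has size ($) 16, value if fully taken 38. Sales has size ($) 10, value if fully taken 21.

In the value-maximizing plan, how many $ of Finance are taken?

Best value per unit of size first: Security 39/7≈5.57, Finance 38/16≈2.38, Sales 21/10≈2.1, Facilities 36/21≈1.71, Marketing 8/5≈1.6, Legal 29/26≈1.12.
Security: take in full, 7 $ for value 39 → 4 left.
4 $ left: a 4/16 share of Finance gives 38×4/16 = 9.5.

4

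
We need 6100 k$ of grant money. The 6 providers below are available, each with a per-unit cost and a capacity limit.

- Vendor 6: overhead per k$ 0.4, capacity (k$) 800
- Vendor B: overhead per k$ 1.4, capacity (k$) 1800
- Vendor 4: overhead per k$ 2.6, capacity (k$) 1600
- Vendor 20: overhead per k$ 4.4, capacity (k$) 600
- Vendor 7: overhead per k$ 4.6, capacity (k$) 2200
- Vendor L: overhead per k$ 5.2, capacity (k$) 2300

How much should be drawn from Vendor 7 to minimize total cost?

1300

Fill from the cheapest provider first.
Vendor 6 at 0.4: take all 800 k$ → 5300 still needed.
Take 1800 from Vendor B at 1.4 → need 3500 more.
Take 1600 from Vendor 4 at 2.6 → need 1900 more.
Take 600 from Vendor 20 at 4.4 → need 1300 more.
Take 1300 from Vendor 7 at 4.6 to finish.
Vendor L: unused.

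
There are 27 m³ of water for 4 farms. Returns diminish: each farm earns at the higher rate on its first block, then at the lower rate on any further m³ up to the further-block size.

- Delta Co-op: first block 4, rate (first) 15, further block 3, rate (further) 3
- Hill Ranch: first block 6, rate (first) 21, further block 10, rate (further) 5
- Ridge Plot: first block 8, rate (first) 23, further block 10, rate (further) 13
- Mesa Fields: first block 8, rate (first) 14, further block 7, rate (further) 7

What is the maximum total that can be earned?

495

Rank every tier by rate: Ridge Plot/tier1 23 > Hill Ranch/tier1 21 > Delta Co-op/tier1 15 > Mesa Fields/tier1 14 > Ridge Plot/tier2 13 > Mesa Fields/tier2 7 > Hill Ranch/tier2 5 > Delta Co-op/tier2 3.
Ridge Plot/tier1 (23): +8 — 19 left.
Hill Ranch tier1 at 21: fill all 6 — 13 left.
Fill Delta Co-op tier1 block (4 at 15) — 9 left.
Mesa Fields/tier1 (14): +8 — 1 left.
1 remain; put them into Ridge Plot tier2 at 13.
Total = 23×8 + 21×6 + 15×4 + 14×8 + 13×1 = 495.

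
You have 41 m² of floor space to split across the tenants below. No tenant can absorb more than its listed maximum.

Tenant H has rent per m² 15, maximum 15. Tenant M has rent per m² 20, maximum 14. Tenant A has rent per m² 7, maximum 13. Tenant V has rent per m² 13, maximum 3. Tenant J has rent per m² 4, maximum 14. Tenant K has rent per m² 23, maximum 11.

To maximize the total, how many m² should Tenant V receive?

Highest rent per m² first: Tenant K 23 > Tenant M 20 > Tenant H 15 > Tenant V 13 > Tenant A 7 > Tenant J 4.
Tenant K takes 11 to reach its cap of 11 ; 30 left.
Tenant M: +14 to 14 (cap) ; 16 left.
Tenant H: +15 to 15 (cap) ; 1 left.
Tenant V has room for 3 but only 1 remain, so it gets 1.

1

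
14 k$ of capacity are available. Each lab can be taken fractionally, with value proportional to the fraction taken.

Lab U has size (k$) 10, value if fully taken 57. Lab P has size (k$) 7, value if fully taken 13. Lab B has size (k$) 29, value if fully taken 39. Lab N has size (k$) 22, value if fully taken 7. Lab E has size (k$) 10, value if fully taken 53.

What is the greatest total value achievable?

78.2

Rank by value-to-size ratio: Lab U 57/10≈5.7, Lab E 53/10≈5.3, Lab P 13/7≈1.86, Lab B 39/29≈1.34, Lab N 7/22≈0.318.
Lab U: take in full, 10 k$ for value 57 → 4 left.
Fill the last 4 k$ with part of Lab E: 4/10 of it earns 21.2.
Total value = 78.2.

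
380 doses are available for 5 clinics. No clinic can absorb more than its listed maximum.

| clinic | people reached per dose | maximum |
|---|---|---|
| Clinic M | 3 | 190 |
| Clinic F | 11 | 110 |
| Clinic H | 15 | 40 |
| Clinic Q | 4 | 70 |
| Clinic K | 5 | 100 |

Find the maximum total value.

2770

Highest people reached per dose first: Clinic H 15 > Clinic F 11 > Clinic K 5 > Clinic Q 4 > Clinic M 3.
Give Clinic H 40 to hit its cap of 40 — 340 left.
Give Clinic F 110 to hit its cap of 110 — 230 left.
Give Clinic K 100 to hit its cap of 100 — 130 left.
Clinic Q takes 70 to reach its cap of 70 — 60 left.
Only 60 left; Clinic M takes them to reach 60.
Total = 3×60 + 11×110 + 15×40 + 4×70 + 5×100 = 2770.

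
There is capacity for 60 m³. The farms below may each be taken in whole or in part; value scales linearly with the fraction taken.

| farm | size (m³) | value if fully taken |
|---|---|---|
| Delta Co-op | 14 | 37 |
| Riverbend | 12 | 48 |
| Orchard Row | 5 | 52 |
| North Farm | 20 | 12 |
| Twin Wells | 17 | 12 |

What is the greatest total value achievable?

Rank by value-to-size ratio: Orchard Row 52/5≈10.4, Riverbend 48/12≈4, Delta Co-op 37/14≈2.64, Twin Wells 12/17≈0.706, North Farm 12/20≈0.6.
Orchard Row: take in full, 5 m³ for value 52 — 55 left.
Take all of Riverbend (12 m³, value 48) — 43 m³ left.
All 14 m³ of Delta Co-op fit (value 37) — 29 remain.
All 17 m³ of Twin Wells fit (value 12) — 12 remain.
12 m³ left: a 12/20 share of North Farm gives 12×12/20 = 7.2.
Total value = 156.2.

156.2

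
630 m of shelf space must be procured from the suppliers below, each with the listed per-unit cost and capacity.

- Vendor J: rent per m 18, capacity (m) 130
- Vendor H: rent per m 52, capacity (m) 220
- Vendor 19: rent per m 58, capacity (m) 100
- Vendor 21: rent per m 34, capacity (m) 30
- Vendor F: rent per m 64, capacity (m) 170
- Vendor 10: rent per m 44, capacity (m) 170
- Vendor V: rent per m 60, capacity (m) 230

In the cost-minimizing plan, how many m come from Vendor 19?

80

Cheapest first:
Take 130 from Vendor J at 18 → need 500 more.
Vendor 21 (34): use full 30 → 470 m to go.
Take 170 from Vendor 10 at 44 → need 300 more.
Take 220 from Vendor H at 52 → need 80 more.
Take 80 from Vendor 19 at 58 to finish.
Vendor V, Vendor F: unused.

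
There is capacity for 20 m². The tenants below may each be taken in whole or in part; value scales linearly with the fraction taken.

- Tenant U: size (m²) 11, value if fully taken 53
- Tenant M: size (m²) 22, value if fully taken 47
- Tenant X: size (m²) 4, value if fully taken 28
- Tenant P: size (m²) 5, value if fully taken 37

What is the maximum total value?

Best value per unit of size first: Tenant P 37/5≈7.4, Tenant X 28/4≈7, Tenant U 53/11≈4.82, Tenant M 47/22≈2.14.
Take all of Tenant P (5 m², value 37) — 15 m² left.
Tenant X: take in full, 4 m² for value 28 — 11 left.
All 11 m² of Tenant U fit (value 53) — 0 remain.
Total value = 118.

118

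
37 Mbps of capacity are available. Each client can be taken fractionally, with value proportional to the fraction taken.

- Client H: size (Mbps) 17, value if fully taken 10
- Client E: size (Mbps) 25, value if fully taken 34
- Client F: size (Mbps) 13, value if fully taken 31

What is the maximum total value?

63.64

Best value per unit of size first: Client F 31/13≈2.38, Client E 34/25≈1.36, Client H 10/17≈0.588.
Take all of Client F (13 Mbps, value 31) → 24 Mbps left.
24 Mbps left: a 24/25 share of Client E gives 34×24/25 = 32.64.
Total value = 63.64.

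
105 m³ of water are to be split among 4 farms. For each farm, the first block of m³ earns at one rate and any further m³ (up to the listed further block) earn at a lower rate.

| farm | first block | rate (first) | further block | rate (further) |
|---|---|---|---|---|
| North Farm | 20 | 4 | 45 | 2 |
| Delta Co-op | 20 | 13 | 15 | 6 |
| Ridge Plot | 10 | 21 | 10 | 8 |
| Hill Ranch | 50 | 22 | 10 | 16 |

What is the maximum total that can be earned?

Rank every tier by rate: Hill Ranch/T1 22 > Ridge Plot/T1 21 > Hill Ranch/T2 16 > Delta Co-op/T1 13 > Ridge Plot/T2 8 > Delta Co-op/T2 6 > North Farm/T1 4 > North Farm/T2 2.
Fill Hill Ranch T1 block (50 at 22) → 55 left.
Ridge Plot/T1 (21): +10 → 45 left.
Hill Ranch T2 at 16: fill all 10 → 35 left.
Delta Co-op/T1 (13): +20 → 15 left.
Fill Ridge Plot T2 block (10 at 8) → 5 left.
Delta Co-op/T2: +5 of 15 at 6; pool empty.
Total = 22×50 + 21×10 + 16×10 + 13×20 + 8×10 + 6×5 = 1840.

1840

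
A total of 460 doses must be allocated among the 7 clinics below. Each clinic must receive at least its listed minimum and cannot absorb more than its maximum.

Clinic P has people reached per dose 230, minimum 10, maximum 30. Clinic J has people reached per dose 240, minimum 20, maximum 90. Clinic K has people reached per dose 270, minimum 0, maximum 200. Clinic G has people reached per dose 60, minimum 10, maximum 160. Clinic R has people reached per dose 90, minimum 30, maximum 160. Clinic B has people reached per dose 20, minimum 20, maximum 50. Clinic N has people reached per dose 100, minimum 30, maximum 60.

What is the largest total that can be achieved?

Meeting every minimum uses 10+20+0+10+30+20+30 = 120 doses, leaving 340.
Highest people reached per dose first: Clinic K 270 > Clinic J 240 > Clinic P 230 > Clinic N 100 > Clinic R 90 > Clinic G 60 > Clinic B 20.
Clinic K takes 200 more to reach its cap of 200 → 140 left.
Clinic J takes 70 more to reach its cap of 90 → 70 left.
Clinic P: +20 to 30 (cap) → 50 left.
Give Clinic N 30 more to hit its cap of 60 → 20 left.
Only 20 left; Clinic R takes them to reach 50.
Total = 230×30 + 240×90 + 270×200 + 60×10 + 90×50 + 20×20 + 100×60 = 94000.

94000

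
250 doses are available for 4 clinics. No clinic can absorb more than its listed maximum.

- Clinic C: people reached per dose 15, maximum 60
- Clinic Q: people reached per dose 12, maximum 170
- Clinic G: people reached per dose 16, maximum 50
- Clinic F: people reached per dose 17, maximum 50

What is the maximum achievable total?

3630

Highest people reached per dose first: Clinic F 17 > Clinic G 16 > Clinic C 15 > Clinic Q 12.
Give Clinic F 50 to hit its cap of 50 ; 200 left.
Give Clinic G 50 to hit its cap of 50 ; 150 left.
Clinic C takes 60 to reach its cap of 60 ; 90 left.
Clinic Q has room for 170 but only 90 remain, so it gets 90.
Total = 15×60 + 12×90 + 16×50 + 17×50 = 3630.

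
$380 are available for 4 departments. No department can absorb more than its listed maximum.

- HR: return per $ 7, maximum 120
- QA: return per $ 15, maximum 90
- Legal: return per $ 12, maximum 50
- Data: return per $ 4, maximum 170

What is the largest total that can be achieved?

3270

Highest return per $ first: QA 15 > Legal 12 > HR 7 > Data 4.
Give QA 90 to hit its cap of 90 → 290 left.
Legal: +50 to 50 (cap) → 240 left.
HR: +120 to 120 (cap) → 120 left.
Only 120 left; Data takes them to reach 120.
Total = 7×120 + 15×90 + 12×50 + 4×120 = 3270.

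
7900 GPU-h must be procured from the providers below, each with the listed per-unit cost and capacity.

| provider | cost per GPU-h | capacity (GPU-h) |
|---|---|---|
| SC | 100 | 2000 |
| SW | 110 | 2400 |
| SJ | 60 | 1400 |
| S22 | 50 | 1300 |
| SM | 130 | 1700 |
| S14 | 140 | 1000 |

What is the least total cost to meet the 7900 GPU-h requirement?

Use providers in increasing cost order.
S22 at 50: take all 1300 GPU-h ; 6600 still needed.
Take 1400 from SJ at 60 ; need 5200 more.
SC (100): use full 2000 ; 3200 GPU-h to go.
SW at 110: take all 2400 GPU-h ; 800 still needed.
SM at 130: take 800 of its 1700 ; requirement met.
S14: unused.
Cost = 1300×50 + 1400×60 + 2000×100 + 2400×110 + 800×130 = 717000.

717000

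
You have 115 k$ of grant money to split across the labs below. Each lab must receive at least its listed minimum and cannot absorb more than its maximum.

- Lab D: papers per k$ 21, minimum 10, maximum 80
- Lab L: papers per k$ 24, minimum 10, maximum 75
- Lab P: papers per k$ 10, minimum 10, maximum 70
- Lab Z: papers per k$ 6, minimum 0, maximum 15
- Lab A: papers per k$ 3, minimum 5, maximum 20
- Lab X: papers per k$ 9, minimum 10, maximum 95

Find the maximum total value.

Meeting every minimum uses 10+10+10+0+5+10 = 45 k$, leaving 70.
Rank by papers per k$: Lab L 24 > Lab D 21 > Lab P 10 > Lab X 9 > Lab Z 6 > Lab A 3.
Lab L takes 65 more to reach its cap of 75 ; 5 left.
Lab D has room for 70 more but only 5 remain, so it gets 15.
Total = 21×15 + 24×75 + 10×10 + 3×5 + 9×10 = 2320.

2320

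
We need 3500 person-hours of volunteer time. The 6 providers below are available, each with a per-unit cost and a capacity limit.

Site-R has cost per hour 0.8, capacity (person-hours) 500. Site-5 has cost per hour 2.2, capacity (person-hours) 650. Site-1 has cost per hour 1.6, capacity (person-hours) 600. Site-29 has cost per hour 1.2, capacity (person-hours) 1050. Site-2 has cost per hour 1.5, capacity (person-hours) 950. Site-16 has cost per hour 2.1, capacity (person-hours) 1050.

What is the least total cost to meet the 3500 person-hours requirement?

4885

Fill from the cheapest provider first.
Take 500 from Site-R at 0.8 → need 3000 more.
Site-29 at 1.2: take all 1050 person-hours → 1950 still needed.
Site-2 at 1.5: take all 950 person-hours → 1000 still needed.
Site-1 at 1.6: take all 600 person-hours → 400 still needed.
Site-16 at 2.1: take 400 of its 1050 → requirement met.
Site-5: unused.
Cost = 500×0.8 + 1050×1.2 + 950×1.5 + 600×1.6 + 400×2.1 = 4885.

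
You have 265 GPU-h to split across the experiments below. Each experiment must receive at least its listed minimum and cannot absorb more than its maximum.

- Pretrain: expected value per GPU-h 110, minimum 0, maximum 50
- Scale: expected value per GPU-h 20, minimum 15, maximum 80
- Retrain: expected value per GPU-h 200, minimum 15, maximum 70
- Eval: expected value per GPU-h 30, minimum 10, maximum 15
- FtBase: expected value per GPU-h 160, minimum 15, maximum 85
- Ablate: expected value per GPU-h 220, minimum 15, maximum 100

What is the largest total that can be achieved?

47800

Meeting every minimum uses 0+15+15+10+15+15 = 70 GPU-h, leaving 195.
Order the experiments by expected value per GPU-h: Ablate 220 > Retrain 200 > FtBase 160 > Pretrain 110 > Eval 30 > Scale 20.
Ablate: +85 to 100 (cap) — 110 left.
Retrain takes 55 more to reach its cap of 70 — 55 left.
FtBase: +55 (room for 70) → 70. Pool exhausted.
Total = 20×15 + 200×70 + 30×10 + 160×70 + 220×100 = 47800.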